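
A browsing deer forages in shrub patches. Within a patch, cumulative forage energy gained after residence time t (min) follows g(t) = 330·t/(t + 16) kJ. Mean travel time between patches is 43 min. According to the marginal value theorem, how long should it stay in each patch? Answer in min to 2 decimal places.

Maximise g(t)/(T+t): set derivative to zero → g'(t)(T+t) = g(t).
g'(t) = 330·16/(t + 16)². Setting 330·16/(t+16)² = 330t/[(t+16)(43+t)] gives 16(43+t) = t(t+16), so t² = 16×43 = 688.
t* = √688 = 26.23 min.

26.23 min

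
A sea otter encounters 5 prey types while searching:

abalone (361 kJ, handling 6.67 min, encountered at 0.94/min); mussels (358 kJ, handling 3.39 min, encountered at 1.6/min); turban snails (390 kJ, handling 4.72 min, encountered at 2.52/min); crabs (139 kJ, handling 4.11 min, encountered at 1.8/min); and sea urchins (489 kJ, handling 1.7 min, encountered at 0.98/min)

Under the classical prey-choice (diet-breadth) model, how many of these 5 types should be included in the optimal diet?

E/h in descending order: sea urchins 288, mussels 106, turban snails 82.6, abalone 54.1, crabs 33.8 kJ/min. The optimal diet is the largest prefix of this list for which every included type satisfies E_i/h_i > R on the types above it.
Rate on top 1: 179.8. mussels: 106 < 179.8 → exclude; stop.
Optimal diet: sea urchins — 1 of 5 types.

1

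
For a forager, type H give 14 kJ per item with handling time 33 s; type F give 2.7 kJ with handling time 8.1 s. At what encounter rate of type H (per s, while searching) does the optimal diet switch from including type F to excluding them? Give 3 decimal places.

Drop type F once their profitability E₂/h₂ falls below the rate achievable on type H alone: E₂/h₂ = λE₁/(1 + λh₁).
Solve for λ: λE₁h₂ = E₂(1 + λh₁) → λ(E₁h₂ − E₂h₁) = E₂ → λ = E₂/(E₁h₂ − E₂h₁).
λ = 2.7/(14×8.1 − 2.7×33) = 2.7/24.3 = 0.1111 per s.

0.111 per s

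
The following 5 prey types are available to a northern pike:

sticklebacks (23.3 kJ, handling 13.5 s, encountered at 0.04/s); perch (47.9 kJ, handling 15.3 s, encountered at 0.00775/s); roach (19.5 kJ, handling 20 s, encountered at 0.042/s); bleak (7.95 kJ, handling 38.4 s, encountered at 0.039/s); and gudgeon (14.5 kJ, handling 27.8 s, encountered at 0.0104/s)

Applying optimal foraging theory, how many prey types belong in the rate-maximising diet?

Profitabilities (E/h, kJ/s): perch 3.13, sticklebacks 1.73, roach 0.975, gudgeon 0.522, bleak 0.207. Add prey in this order while the next type's profitability exceeds the intake rate on those already taken.
Rate on top 1: 0.3319. sticklebacks: 1.73 > 0.3319 → include.
Rate on top 2: 0.7857. roach: 0.975 > 0.7857 → include.
Rate on top 3: 0.8494. gudgeon: 0.522 < 0.8494 → exclude; stop.
Optimal diet: perch, sticklebacks, roach — 3 of 5 types.

3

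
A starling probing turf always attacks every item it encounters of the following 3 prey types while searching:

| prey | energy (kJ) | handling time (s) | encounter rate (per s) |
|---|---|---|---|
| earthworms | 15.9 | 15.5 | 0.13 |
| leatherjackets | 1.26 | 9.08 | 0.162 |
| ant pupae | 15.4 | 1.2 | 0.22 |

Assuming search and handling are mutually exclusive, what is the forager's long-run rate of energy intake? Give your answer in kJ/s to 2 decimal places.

R = (0.13×15.9 + 0.162×1.26 + 0.22×15.4) / (1 + 0.13×15.5 + 0.162×9.08 + 0.22×1.2) = 5.659/4.75 = 1.191 kJ/s.

1.19 kJ/s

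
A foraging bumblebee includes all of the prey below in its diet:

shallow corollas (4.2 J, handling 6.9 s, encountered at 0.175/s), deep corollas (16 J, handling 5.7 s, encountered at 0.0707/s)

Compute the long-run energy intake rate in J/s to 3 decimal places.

Energy encountered per unit search time: 0.175×4.2 + 0.0707×16 = 1.866 J/s.
Handling time per unit search time: 0.175×6.9 + 0.0707×5.7 = 1.61.
Rate = 1.866/(1 + 1.61) = 0.7149 J/s.

0.715 J/s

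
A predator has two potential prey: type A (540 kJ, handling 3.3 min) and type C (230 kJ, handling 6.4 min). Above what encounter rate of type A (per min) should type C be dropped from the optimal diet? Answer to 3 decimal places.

Drop type C once their profitability E₂/h₂ falls below the rate achievable on type A alone: E₂/h₂ = λE₁/(1 + λh₁).
Solve for λ: λE₁h₂ = E₂(1 + λh₁) → λ(E₁h₂ − E₂h₁) = E₂ → λ = E₂/(E₁h₂ − E₂h₁).
λ = 230/(540×6.4 − 230×3.3) = 230/2697 = 0.08528 per min.

0.085 per min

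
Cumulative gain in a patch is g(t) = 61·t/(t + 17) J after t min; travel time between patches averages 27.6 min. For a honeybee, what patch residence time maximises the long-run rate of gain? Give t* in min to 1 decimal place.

Maximise g(t)/(T+t): set derivative to zero → g'(t)(T+t) = g(t).
g'(t) = 61·17/(t + 17)². Setting 61·17/(t+17)² = 61t/[(t+17)(27.6+t)] gives 17(27.6+t) = t(t+17), so t² = 17×27.6 = 469.2.
t* = √469.2 = 21.66 min.

21.7 min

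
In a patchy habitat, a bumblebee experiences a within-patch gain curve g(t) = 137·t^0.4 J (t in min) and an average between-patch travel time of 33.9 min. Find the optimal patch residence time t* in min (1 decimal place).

22.6 min

Maximise g(t)/(T+t): set derivative to zero → g'(t)(T+t) = g(t).
g'(t) = 0.4·137·t^-0.6. Setting 0.4·137·t^-0.6 = 137·t^0.4/(33.9+t) gives 0.4(33.9+t) = t, so 0.60·t = 0.4×33.9.
t* = 0.4×33.9/0.60 = 22.6 min.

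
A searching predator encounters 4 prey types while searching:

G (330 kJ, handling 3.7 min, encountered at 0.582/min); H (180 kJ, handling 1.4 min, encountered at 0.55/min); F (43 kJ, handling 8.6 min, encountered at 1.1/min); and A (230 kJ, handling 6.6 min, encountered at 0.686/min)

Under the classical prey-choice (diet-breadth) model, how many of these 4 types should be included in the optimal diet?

Rank by E/h (kJ/min): H 129, G 89.2, A 34.8, F 5. Include each in turn until the next type's E/h falls below the running intake rate.
Rate on top 1: 55.93. G: 89.2 > 55.93 → include.
Rate on top 2: 74.19. A: 34.8 < 74.19 → exclude; stop.
Optimal diet: H, G — 2 of 4 types.

2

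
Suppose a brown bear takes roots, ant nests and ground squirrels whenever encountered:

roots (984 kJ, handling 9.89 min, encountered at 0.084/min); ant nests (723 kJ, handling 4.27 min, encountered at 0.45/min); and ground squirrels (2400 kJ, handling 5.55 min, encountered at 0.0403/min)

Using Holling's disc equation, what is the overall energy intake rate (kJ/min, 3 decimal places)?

126.946 kJ/min

R = (0.084×984 + 0.45×723 + 0.0403×2400) / (1 + 0.084×9.89 + 0.45×4.27 + 0.0403×5.55) = 504.7/3.976 = 126.9 kJ/min.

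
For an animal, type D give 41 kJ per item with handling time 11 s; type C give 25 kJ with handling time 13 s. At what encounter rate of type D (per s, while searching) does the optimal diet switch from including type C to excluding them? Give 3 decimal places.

0.097 per s

At the threshold, the rate on type D alone equals the profitability of type C: λ·41/(1 + λ·11) = 25/13 = 1.923.
Rearranging, λ(41 − 1.923×11) = 1.923, so λ = 1.923/19.85 = 0.0969 per s.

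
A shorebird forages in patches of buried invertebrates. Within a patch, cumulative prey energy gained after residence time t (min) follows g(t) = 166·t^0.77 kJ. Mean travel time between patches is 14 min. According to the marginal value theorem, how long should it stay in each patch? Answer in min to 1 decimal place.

46.9 min

Optimal t* satisfies g'(t*) = g(t*)/(T + t*).
g'(t) = 0.77·166·t^-0.23. Setting 0.77·166·t^-0.23 = 166·t^0.77/(14+t) gives 0.77(14+t) = t, so 0.23·t = 0.77×14.
t* = 0.77×14/0.23 = 46.87 min.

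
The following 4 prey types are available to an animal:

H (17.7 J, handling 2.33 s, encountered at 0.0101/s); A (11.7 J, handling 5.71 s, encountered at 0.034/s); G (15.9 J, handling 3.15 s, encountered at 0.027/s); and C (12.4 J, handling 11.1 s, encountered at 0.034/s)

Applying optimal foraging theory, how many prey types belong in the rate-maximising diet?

Profitabilities (E/h, J/s): H 7.6, G 5.05, A 2.05, C 1.12. Add prey in this order while the next type's profitability exceeds the intake rate on those already taken.
Rate on top 1: 0.1747. G: 5.05 > 0.1747 → include.
Rate on top 2: 0.5485. A: 2.05 > 0.5485 → include.
Rate on top 3: 0.7721. C: 1.12 > 0.7721 → include.
Optimal diet: H, G, A, C — 4 of 4 types.

4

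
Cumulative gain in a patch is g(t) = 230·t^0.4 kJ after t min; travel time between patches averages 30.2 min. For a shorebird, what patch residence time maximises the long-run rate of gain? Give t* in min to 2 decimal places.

Optimal t* satisfies g'(t*) = g(t*)/(T + t*).
g'(t) = 0.4·230·t^-0.6. Setting 0.4·230·t^-0.6 = 230·t^0.4/(30.2+t) gives 0.4(30.2+t) = t, so 0.60·t = 0.4×30.2.
t* = 0.4×30.2/0.60 = 20.13 min.

20.13 min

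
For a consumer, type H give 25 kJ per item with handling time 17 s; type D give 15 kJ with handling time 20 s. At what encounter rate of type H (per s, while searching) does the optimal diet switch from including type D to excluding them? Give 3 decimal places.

Drop type D once their profitability E₂/h₂ falls below the rate achievable on type H alone: E₂/h₂ = λE₁/(1 + λh₁).
Solve for λ: λE₁h₂ = E₂(1 + λh₁) → λ(E₁h₂ − E₂h₁) = E₂ → λ = E₂/(E₁h₂ − E₂h₁).
λ = 15/(25×20 − 15×17) = 15/245 = 0.06122 per s.

0.061 per s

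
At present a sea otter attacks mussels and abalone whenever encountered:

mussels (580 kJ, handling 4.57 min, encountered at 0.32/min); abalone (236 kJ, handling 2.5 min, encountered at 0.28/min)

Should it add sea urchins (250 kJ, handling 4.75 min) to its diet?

On mussels and abalone alone, R = ΣλE/(1+Σλh) = 251.7/3.162 = 79.59 kJ/min.
Profitability of sea urchins: 250/4.75 = 52.63 kJ/min.
52.63 < 79.59, so adding sea urchins would lower the average — exclude it.

No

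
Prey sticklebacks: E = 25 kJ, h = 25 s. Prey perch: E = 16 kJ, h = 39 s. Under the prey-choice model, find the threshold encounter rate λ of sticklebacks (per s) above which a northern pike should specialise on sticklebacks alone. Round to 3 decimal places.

0.028 per s

Drop perch once their profitability E₂/h₂ falls below the rate achievable on sticklebacks alone: E₂/h₂ = λE₁/(1 + λh₁).
Solve for λ: λE₁h₂ = E₂(1 + λh₁) → λ(E₁h₂ − E₂h₁) = E₂ → λ = E₂/(E₁h₂ − E₂h₁).
λ = 16/(25×39 − 16×25) = 16/575 = 0.02783 per s.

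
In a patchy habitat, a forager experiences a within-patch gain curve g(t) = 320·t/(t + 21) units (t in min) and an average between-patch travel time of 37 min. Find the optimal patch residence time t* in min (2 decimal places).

27.87 min

By the marginal value theorem, leave when the instantaneous gain rate g'(t) equals the habitat-wide average g(t)/(T + t).
g'(t) = 320·21/(t + 21)². Setting 320·21/(t+21)² = 320t/[(t+21)(37+t)] gives 21(37+t) = t(t+21), so t² = 21×37 = 777.
t* = √777 = 27.87 min.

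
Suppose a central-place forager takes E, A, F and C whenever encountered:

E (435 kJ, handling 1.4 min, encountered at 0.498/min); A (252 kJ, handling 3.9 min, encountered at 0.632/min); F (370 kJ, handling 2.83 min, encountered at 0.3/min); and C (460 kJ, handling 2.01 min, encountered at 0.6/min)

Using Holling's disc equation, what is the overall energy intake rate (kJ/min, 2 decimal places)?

Energy encountered per unit search time: 0.498×435 + 0.632×252 + 0.3×370 + 0.6×460 = 762.9 kJ/min.
Handling time per unit search time: 0.498×1.4 + 0.632×3.9 + 0.3×2.83 + 0.6×2.01 = 5.217.
Rate = 762.9/(1 + 5.217) = 122.7 kJ/min.

122.71 kJ/min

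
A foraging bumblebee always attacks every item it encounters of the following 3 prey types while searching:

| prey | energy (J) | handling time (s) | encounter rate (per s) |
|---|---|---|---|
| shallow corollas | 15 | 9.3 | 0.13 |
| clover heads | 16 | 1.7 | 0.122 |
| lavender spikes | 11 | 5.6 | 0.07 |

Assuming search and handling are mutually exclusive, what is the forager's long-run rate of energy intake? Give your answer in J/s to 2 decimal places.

1.66 J/s

R = Σλ_iE_i / (1 + Σλ_ih_i)
Numerator: 0.13×15 + 0.122×16 + 0.07×11 = 4.672
Denominator: 1 + 0.13×9.3 + 0.122×1.7 + 0.07×5.6 = 2.808
R = 4.672/2.808 = 1.664 J/s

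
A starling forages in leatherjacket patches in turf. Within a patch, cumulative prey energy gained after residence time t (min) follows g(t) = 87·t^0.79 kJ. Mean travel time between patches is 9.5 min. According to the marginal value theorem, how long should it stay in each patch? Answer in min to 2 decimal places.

35.74 min

By the marginal value theorem, leave when the instantaneous gain rate g'(t) equals the habitat-wide average g(t)/(T + t).
g'(t) = 0.79·87·t^-0.21. Setting 0.79·87·t^-0.21 = 87·t^0.79/(9.5+t) gives 0.79(9.5+t) = t, so 0.21·t = 0.79×9.5.
t* = 0.79×9.5/0.21 = 35.74 min.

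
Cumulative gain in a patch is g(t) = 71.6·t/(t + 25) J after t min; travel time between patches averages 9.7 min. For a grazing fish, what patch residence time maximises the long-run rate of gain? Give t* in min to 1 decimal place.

15.6 min

Optimal t* satisfies g'(t*) = g(t*)/(T + t*).
g'(t) = 71.6·25/(t + 25)². Setting 71.6·25/(t+25)² = 71.6t/[(t+25)(9.7+t)] gives 25(9.7+t) = t(t+25), so t² = 25×9.7 = 242.5.
t* = √242.5 = 15.57 min.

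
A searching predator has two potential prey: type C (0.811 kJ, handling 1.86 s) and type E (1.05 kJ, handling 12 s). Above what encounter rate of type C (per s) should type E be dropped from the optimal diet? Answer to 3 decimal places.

At the threshold, the rate on type C alone equals the profitability of type E: λ·0.811/(1 + λ·1.86) = 1.05/12 = 0.0875.
Rearranging, λ(0.811 − 0.0875×1.86) = 0.0875, so λ = 0.0875/0.6482 = 0.135 per s.

0.135 per s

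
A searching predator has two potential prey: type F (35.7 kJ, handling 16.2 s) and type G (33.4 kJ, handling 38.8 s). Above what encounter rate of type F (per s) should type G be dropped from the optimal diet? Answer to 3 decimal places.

0.040 per s

At the threshold, the rate on type F alone equals the profitability of type G: λ·35.7/(1 + λ·16.2) = 33.4/38.8 = 0.8608.
Rearranging, λ(35.7 − 0.8608×16.2) = 0.8608, so λ = 0.8608/21.75 = 0.03957 per s.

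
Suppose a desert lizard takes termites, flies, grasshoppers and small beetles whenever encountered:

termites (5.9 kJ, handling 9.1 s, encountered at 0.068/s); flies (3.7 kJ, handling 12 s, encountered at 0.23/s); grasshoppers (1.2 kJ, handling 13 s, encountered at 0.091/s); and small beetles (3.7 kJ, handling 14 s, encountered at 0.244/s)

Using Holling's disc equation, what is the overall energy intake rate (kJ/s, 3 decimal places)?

0.252 kJ/s

Energy encountered per unit search time: 0.068×5.9 + 0.23×3.7 + 0.091×1.2 + 0.244×3.7 = 2.264 kJ/s.
Handling time per unit search time: 0.068×9.1 + 0.23×12 + 0.091×13 + 0.244×14 = 7.978.
Rate = 2.264/(1 + 7.978) = 0.2522 kJ/s.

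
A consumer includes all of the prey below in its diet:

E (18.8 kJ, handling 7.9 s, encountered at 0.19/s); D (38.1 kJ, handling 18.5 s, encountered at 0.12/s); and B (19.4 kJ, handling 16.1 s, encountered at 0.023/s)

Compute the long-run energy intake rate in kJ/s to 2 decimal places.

1.69 kJ/s

R = (0.19×18.8 + 0.12×38.1 + 0.023×19.4) / (1 + 0.19×7.9 + 0.12×18.5 + 0.023×16.1) = 8.59/5.091 = 1.687 kJ/s.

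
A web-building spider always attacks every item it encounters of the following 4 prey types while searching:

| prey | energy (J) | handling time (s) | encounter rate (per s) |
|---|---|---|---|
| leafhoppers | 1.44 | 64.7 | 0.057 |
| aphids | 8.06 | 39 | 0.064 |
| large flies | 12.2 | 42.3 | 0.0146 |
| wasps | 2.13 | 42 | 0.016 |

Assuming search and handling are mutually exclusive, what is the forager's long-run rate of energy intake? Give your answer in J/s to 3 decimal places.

Energy encountered per unit search time: 0.057×1.44 + 0.064×8.06 + 0.0146×12.2 + 0.016×2.13 = 0.8101 J/s.
Handling time per unit search time: 0.057×64.7 + 0.064×39 + 0.0146×42.3 + 0.016×42 = 7.473.
Rate = 0.8101/(1 + 7.473) = 0.09561 J/s.

0.096 J/s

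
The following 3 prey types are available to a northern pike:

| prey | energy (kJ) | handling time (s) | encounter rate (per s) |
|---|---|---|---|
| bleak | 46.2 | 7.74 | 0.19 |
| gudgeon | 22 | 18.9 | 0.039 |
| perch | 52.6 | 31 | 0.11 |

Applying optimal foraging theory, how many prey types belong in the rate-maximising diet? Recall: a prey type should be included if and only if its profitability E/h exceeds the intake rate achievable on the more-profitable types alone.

1

Rank by E/h (kJ/s): bleak 5.97, perch 1.7, gudgeon 1.16. Include each in turn until the next type's E/h falls below the running intake rate.
Rate on top 1: 3.553. perch: 1.7 < 3.553 → exclude; stop.
Optimal diet: bleak — 1 of 3 types.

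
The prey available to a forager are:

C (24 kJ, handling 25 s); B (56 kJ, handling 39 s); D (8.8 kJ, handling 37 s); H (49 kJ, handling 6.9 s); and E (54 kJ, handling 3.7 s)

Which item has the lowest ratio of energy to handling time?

Profitability E/h (kJ/s): C = 24/25 = 0.96, B = 56/39 = 1.44, D = 8.8/37 = 0.238, H = 49/6.9 = 7.1, E = 54/3.7 = 14.6.
Ranked: E > H > B > C > D.

D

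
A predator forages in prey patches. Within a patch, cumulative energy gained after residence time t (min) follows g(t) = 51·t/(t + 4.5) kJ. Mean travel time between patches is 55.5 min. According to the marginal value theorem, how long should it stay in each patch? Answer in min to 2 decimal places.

15.80 min

By the marginal value theorem, leave when the instantaneous gain rate g'(t) equals the habitat-wide average g(t)/(T + t).
g'(t) = 51·4.5/(t + 4.5)². Setting 51·4.5/(t+4.5)² = 51t/[(t+4.5)(55.5+t)] gives 4.5(55.5+t) = t(t+4.5), so t² = 4.5×55.5 = 249.8.
t* = √249.8 = 15.8 min.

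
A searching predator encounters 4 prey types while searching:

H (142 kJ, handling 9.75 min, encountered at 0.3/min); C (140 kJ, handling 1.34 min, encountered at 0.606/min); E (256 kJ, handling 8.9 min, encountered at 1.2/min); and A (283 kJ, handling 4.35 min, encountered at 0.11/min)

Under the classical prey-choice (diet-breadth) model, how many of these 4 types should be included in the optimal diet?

Profitabilities (E/h, kJ/min): C 104, A 65.1, E 28.8, H 14.6. Add prey in this order while the next type's profitability exceeds the intake rate on those already taken.
Rate on top 1: 46.82. A: 65.1 > 46.82 → include.
Rate on top 2: 50.63. E: 28.8 < 50.63 → exclude; stop.
Optimal diet: C, A — 2 of 4 types.

2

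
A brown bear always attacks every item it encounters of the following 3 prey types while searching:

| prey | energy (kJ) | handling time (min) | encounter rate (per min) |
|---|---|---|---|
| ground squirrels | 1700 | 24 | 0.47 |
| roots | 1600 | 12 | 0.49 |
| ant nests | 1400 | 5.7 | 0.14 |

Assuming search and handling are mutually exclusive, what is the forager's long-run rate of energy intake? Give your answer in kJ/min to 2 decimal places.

R = Σλ_iE_i / (1 + Σλ_ih_i)
Numerator: 0.47×1700 + 0.49×1600 + 0.14×1400 = 1779
Denominator: 1 + 0.47×24 + 0.49×12 + 0.14×5.7 = 18.96
R = 1779/18.96 = 93.84 kJ/min

93.84 kJ/min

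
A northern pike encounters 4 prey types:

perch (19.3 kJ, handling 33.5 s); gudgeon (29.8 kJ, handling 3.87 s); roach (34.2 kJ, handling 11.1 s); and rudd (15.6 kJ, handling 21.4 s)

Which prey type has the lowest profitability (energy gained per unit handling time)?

In descending order of E/h:
gudgeon: 29.8/3.87 = 7.7 kJ/s
roach: 34.2/11.1 = 3.08 kJ/s
rudd: 15.6/21.4 = 0.729 kJ/s
perch: 19.3/33.5 = 0.576 kJ/s

perch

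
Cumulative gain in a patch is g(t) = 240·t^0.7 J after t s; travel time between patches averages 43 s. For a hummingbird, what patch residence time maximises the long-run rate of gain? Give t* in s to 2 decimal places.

Maximise g(t)/(T+t): set derivative to zero → g'(t)(T+t) = g(t).
g'(t) = 0.7·240·t^-0.3. Setting 0.7·240·t^-0.3 = 240·t^0.7/(43+t) gives 0.7(43+t) = t, so 0.30·t = 0.7×43.
t* = 0.7×43/0.30 = 100.3 s.

100.33 s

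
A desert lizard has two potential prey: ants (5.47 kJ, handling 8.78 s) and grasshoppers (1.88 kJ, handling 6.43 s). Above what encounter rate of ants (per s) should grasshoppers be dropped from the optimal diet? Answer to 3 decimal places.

The zero-one rule: include grasshoppers iff E₂/h₂ > λE₁/(1+λh₁). Equality gives the switch point.
λE₁h₂ = E₂ + λE₂h₁ ⇒ λ = E₂/(E₁h₂ − E₂h₁) = 1.88/(35.17 − 16.51) = 0.1007 per s.

0.101 per s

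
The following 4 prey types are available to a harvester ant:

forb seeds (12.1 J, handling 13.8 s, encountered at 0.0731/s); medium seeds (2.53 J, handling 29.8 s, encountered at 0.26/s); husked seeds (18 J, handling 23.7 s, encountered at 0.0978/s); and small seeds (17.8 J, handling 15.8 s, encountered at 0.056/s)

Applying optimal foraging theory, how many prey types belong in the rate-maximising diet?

Rank by E/h (J/s): small seeds 1.13, forb seeds 0.877, husked seeds 0.759, medium seeds 0.0849. Include each in turn until the next type's E/h falls below the running intake rate.
Rate on top 1: 0.5289. forb seeds: 0.877 > 0.5289 → include.
Rate on top 2: 0.6502. husked seeds: 0.759 > 0.6502 → include.
Rate on top 3: 0.6988. medium seeds: 0.0849 < 0.6988 → exclude; stop.
Optimal diet: small seeds, forb seeds, husked seeds — 3 of 4 types.

3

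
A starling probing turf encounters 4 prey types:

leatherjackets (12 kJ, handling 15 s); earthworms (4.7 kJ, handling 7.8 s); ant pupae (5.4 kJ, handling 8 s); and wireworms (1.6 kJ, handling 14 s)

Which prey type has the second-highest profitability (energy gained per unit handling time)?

ant pupae

In descending order of E/h:
leatherjackets: 12/15 = 0.8 kJ/s
ant pupae: 5.4/8 = 0.675 kJ/s
earthworms: 4.7/7.8 = 0.603 kJ/s
wireworms: 1.6/14 = 0.114 kJ/s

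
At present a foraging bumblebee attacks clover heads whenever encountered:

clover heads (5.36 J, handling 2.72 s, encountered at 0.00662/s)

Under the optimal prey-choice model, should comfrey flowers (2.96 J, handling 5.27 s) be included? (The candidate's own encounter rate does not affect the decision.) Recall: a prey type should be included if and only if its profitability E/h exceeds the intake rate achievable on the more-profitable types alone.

On clover heads alone, R = ΣλE/(1+Σλh) = 0.03548/1.018 = 0.03486 J/s.
comfrey flowers: E/h = 2.96/5.27 = 0.5617 J/s.
0.5617 > 0.03486, so adding comfrey flowers raises the average — include it.

Yes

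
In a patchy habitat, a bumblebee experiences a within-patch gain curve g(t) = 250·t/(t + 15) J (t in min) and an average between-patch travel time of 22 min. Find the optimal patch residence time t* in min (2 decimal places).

18.17 min

Optimal t* satisfies g'(t*) = g(t*)/(T + t*).
g'(t) = 250·15/(t + 15)². Setting 250·15/(t+15)² = 250t/[(t+15)(22+t)] gives 15(22+t) = t(t+15), so t² = 15×22 = 330.
t* = √330 = 18.17 min.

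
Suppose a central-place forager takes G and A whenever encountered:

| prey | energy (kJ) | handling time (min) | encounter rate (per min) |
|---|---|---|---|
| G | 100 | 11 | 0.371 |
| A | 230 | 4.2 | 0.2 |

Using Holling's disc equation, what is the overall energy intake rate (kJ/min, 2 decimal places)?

R = (0.371×100 + 0.2×230) / (1 + 0.371×11 + 0.2×4.2) = 83.1/5.921 = 14.03 kJ/min.

14.03 kJ/min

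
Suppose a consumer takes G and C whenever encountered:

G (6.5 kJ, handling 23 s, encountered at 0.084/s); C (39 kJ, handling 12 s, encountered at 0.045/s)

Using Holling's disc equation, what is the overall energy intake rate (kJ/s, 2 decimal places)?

0.66 kJ/s

R = (0.084×6.5 + 0.045×39) / (1 + 0.084×23 + 0.045×12) = 2.301/3.472 = 0.6627 kJ/s.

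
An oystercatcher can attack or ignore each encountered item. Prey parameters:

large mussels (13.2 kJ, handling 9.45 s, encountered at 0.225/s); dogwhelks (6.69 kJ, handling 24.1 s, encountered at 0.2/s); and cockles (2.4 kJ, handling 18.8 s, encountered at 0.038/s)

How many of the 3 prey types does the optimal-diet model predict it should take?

E/h in descending order: large mussels 1.4, dogwhelks 0.278, cockles 0.128 kJ/s. The optimal diet is the largest prefix of this list for which every included type satisfies E_i/h_i > R on the types above it.
Rate on top 1: 0.95. dogwhelks: 0.278 < 0.95 → exclude; stop.
Optimal diet: large mussels — 1 of 3 types.

1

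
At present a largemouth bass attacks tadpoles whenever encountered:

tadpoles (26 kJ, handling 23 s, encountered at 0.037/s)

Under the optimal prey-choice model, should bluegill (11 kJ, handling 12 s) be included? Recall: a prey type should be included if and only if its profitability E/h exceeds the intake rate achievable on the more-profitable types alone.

Current rate: (0.037×26)/(1 + 0.037×23) = 0.5197 kJ/s.
Profitability of bluegill: 11/12 = 0.9167 kJ/s.
0.9167 > 0.5197, so adding bluegill raises the average — include it.

Yes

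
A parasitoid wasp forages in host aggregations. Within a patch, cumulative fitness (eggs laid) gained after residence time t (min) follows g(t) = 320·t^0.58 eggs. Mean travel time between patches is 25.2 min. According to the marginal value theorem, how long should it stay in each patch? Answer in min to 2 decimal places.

Optimal t* satisfies g'(t*) = g(t*)/(T + t*).
g'(t) = 0.58·320·t^-0.42. Setting 0.58·320·t^-0.42 = 320·t^0.58/(25.2+t) gives 0.58(25.2+t) = t, so 0.42·t = 0.58×25.2.
t* = 0.58×25.2/0.42 = 34.8 min.

34.80 min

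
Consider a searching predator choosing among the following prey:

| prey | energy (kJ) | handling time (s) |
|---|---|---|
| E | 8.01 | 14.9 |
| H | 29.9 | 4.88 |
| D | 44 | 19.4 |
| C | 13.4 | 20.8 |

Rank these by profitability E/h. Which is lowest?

In descending order of E/h:
H: 29.9/4.88 = 6.13 kJ/s
D: 44/19.4 = 2.27 kJ/s
C: 13.4/20.8 = 0.644 kJ/s
E: 8.01/14.9 = 0.538 kJ/s

E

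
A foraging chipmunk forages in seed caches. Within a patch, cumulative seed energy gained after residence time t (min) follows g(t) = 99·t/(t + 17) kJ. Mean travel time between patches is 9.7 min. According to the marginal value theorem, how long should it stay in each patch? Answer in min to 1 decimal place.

Optimal t* satisfies g'(t*) = g(t*)/(T + t*).
g'(t) = 99·17/(t + 17)². Setting 99·17/(t+17)² = 99t/[(t+17)(9.7+t)] gives 17(9.7+t) = t(t+17), so t² = 17×9.7 = 164.9.
t* = √164.9 = 12.84 min.

12.8 min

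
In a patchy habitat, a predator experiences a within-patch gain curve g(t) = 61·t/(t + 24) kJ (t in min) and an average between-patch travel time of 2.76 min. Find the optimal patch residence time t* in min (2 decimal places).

By the marginal value theorem, leave when the instantaneous gain rate g'(t) equals the habitat-wide average g(t)/(T + t).
g'(t) = 61·24/(t + 24)². Setting 61·24/(t+24)² = 61t/[(t+24)(2.76+t)] gives 24(2.76+t) = t(t+24), so t² = 24×2.76 = 66.24.
t* = √66.24 = 8.139 min.

8.14 min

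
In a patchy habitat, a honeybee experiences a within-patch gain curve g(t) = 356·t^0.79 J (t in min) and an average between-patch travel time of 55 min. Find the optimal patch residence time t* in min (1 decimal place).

Optimal t* satisfies g'(t*) = g(t*)/(T + t*).
g'(t) = 0.79·356·t^-0.21. Setting 0.79·356·t^-0.21 = 356·t^0.79/(55+t) gives 0.79(55+t) = t, so 0.21·t = 0.79×55.
t* = 0.79×55/0.21 = 206.9 min.

206.9 min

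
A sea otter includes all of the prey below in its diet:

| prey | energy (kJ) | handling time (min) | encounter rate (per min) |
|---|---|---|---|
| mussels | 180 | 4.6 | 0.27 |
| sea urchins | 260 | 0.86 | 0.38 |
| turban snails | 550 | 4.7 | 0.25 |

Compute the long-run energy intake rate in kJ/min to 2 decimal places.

76.10 kJ/min

R = (0.27×180 + 0.38×260 + 0.25×550) / (1 + 0.27×4.6 + 0.38×0.86 + 0.25×4.7) = 284.9/3.744 = 76.1 kJ/min.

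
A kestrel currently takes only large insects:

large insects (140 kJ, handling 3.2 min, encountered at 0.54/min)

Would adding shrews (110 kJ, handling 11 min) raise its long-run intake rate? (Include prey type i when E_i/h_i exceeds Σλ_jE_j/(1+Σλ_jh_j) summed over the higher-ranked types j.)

No

Intake rate on the current diet: R = (0.54×140) / (1 + 0.54×3.2) = 75.6/2.728 = 27.71 kJ/min.
Profitability of shrews: 110/11 = 10 kJ/min.
10 < 27.71, so adding shrews would lower the average — exclude it.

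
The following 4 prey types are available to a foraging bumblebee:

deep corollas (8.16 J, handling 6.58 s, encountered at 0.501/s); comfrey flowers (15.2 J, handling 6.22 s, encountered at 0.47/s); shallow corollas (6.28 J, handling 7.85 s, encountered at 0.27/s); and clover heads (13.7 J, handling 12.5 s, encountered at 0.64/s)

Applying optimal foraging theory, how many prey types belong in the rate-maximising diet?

Profitabilities (E/h, J/s): comfrey flowers 2.44, deep corollas 1.24, clover heads 1.1, shallow corollas 0.8. Add prey in this order while the next type's profitability exceeds the intake rate on those already taken.
Rate on top 1: 1.821. deep corollas: 1.24 < 1.821 → exclude; stop.
Optimal diet: comfrey flowers — 1 of 4 types.

1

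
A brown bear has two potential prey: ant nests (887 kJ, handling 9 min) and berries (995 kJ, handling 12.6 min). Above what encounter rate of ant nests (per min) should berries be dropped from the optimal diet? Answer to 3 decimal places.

0.448 per min

The zero-one rule: include berries iff E₂/h₂ > λE₁/(1+λh₁). Equality gives the switch point.
λE₁h₂ = E₂ + λE₂h₁ ⇒ λ = E₂/(E₁h₂ − E₂h₁) = 995/(1.118e+04 − 8955) = 0.448 per min.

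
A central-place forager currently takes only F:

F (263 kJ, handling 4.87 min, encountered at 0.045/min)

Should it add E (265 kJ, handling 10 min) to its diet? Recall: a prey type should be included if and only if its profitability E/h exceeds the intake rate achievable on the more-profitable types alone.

Yes

On F alone, R = ΣλE/(1+Σλh) = 11.83/1.219 = 9.708 kJ/min.
Profitability of E: 265/10 = 26.5 kJ/min.
26.5 > 9.708, so adding E raises the average — include it.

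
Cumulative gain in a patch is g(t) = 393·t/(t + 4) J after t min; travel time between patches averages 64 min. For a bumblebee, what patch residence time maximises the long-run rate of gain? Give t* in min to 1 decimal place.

Optimal t* satisfies g'(t*) = g(t*)/(T + t*).
g'(t) = 393·4/(t + 4)². Setting 393·4/(t+4)² = 393t/[(t+4)(64+t)] gives 4(64+t) = t(t+4), so t² = 4×64 = 256.
t* = √256 = 16 min.

16.0 min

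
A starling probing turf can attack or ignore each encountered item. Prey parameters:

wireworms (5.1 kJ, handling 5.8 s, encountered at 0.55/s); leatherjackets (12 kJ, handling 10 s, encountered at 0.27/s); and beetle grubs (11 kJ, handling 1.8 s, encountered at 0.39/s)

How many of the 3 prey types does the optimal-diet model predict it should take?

1

E/h in descending order: beetle grubs 6.11, leatherjackets 1.2, wireworms 0.879 kJ/s. The optimal diet is the largest prefix of this list for which every included type satisfies E_i/h_i > R on the types above it.
Rate on top 1: 2.521. leatherjackets: 1.2 < 2.521 → exclude; stop.
Optimal diet: beetle grubs — 1 of 3 types.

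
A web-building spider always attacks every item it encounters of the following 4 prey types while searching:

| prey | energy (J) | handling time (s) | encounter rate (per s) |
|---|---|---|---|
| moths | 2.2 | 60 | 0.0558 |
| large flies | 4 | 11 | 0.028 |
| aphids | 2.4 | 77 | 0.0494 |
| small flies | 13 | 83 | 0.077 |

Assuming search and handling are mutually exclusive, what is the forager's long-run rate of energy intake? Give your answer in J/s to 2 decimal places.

0.09 J/s

R = (0.0558×2.2 + 0.028×4 + 0.0494×2.4 + 0.077×13) / (1 + 0.0558×60 + 0.028×11 + 0.0494×77 + 0.077×83) = 1.354/14.85 = 0.0912 J/s.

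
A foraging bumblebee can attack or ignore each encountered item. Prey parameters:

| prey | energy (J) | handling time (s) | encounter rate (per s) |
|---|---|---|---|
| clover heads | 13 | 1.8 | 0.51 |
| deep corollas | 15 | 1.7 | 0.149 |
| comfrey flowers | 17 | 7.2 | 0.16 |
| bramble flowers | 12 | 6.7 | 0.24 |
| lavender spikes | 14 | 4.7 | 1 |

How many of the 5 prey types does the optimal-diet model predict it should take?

2

Profitabilities (E/h, J/s): deep corollas 8.82, clover heads 7.22, lavender spikes 2.98, comfrey flowers 2.36, bramble flowers 1.79. Add prey in this order while the next type's profitability exceeds the intake rate on those already taken.
Rate on top 1: 1.783. clover heads: 7.22 > 1.783 → include.
Rate on top 2: 4.083. lavender spikes: 2.98 < 4.083 → exclude; stop.
Optimal diet: deep corollas, clover heads — 2 of 5 types.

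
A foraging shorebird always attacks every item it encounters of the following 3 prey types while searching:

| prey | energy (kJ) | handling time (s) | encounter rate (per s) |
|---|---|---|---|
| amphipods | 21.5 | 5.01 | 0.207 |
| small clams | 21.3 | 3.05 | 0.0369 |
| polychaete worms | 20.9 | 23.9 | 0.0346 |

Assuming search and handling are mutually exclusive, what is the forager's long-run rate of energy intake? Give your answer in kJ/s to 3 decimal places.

R = Σλ_iE_i / (1 + Σλ_ih_i)
Numerator: 0.207×21.5 + 0.0369×21.3 + 0.0346×20.9 = 5.96
Denominator: 1 + 0.207×5.01 + 0.0369×3.05 + 0.0346×23.9 = 2.977
R = 5.96/2.977 = 2.002 kJ/s

2.002 kJ/s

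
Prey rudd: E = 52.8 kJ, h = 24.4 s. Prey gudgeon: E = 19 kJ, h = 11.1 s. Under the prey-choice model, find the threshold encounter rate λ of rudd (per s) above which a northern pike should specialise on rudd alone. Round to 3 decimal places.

At the threshold, the rate on rudd alone equals the profitability of gudgeon: λ·52.8/(1 + λ·24.4) = 19/11.1 = 1.712.
Rearranging, λ(52.8 − 1.712×24.4) = 1.712, so λ = 1.712/11.03 = 0.1551 per s.

0.155 per s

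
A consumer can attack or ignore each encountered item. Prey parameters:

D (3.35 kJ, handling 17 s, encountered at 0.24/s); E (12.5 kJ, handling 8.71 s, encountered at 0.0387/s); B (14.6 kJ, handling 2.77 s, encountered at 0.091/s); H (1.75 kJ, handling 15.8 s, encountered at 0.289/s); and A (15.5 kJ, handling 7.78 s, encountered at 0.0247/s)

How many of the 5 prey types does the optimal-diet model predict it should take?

3

Rank by E/h (kJ/s): B 5.27, A 1.99, E 1.44, D 0.197, H 0.111. Include each in turn until the next type's E/h falls below the running intake rate.
Rate on top 1: 1.061. A: 1.99 > 1.061 → include.
Rate on top 2: 1.185. E: 1.44 > 1.185 → include.
Rate on top 3: 1.232. D: 0.197 < 1.232 → exclude; stop.
Optimal diet: B, A, E — 3 of 5 types.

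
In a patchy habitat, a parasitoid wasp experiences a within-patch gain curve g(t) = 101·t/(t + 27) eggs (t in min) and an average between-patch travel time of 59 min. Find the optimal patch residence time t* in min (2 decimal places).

By the marginal value theorem, leave when the instantaneous gain rate g'(t) equals the habitat-wide average g(t)/(T + t).
g'(t) = 101·27/(t + 27)². Setting 101·27/(t+27)² = 101t/[(t+27)(59+t)] gives 27(59+t) = t(t+27), so t² = 27×59 = 1593.
t* = √1593 = 39.91 min.

39.91 min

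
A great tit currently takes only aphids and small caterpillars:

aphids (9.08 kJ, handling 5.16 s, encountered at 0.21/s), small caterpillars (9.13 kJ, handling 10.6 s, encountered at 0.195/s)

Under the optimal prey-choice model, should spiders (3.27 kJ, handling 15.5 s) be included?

No

Current rate: (0.21×9.08 + 0.195×9.13)/(1 + 0.21×5.16 + 0.195×10.6) = 0.8883 kJ/s.
spiders: E/h = 3.27/15.5 = 0.211 kJ/s.
0.211 < 0.8883, so adding spiders would lower the average — exclude it.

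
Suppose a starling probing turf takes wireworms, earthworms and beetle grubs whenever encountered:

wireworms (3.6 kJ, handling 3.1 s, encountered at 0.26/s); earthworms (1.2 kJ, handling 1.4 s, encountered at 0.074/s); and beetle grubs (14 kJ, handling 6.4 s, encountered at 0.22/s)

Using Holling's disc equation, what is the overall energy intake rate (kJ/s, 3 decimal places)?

Energy encountered per unit search time: 0.26×3.6 + 0.074×1.2 + 0.22×14 = 4.105 kJ/s.
Handling time per unit search time: 0.26×3.1 + 0.074×1.4 + 0.22×6.4 = 2.318.
Rate = 4.105/(1 + 2.318) = 1.237 kJ/s.

1.237 kJ/s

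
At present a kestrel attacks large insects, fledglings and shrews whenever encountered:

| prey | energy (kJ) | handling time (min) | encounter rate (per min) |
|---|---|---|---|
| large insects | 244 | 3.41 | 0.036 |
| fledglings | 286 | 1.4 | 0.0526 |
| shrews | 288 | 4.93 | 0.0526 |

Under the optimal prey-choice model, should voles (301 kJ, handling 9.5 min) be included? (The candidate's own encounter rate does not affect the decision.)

Yes

On large insects, fledglings and shrews alone, R = ΣλE/(1+Σλh) = 38.98/1.456 = 26.77 kJ/min.
voles: E/h = 301/9.5 = 31.68 kJ/min.
31.68 > 26.77, so adding voles raises the average — include it.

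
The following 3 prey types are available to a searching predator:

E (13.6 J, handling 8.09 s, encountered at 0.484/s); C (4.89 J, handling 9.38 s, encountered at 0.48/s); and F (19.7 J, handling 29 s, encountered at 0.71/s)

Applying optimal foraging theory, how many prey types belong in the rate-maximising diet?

Profitabilities (E/h, J/s): E 1.68, F 0.679, C 0.521. Add prey in this order while the next type's profitability exceeds the intake rate on those already taken.
Rate on top 1: 1.339. F: 0.679 < 1.339 → exclude; stop.
Optimal diet: E — 1 of 3 types.

1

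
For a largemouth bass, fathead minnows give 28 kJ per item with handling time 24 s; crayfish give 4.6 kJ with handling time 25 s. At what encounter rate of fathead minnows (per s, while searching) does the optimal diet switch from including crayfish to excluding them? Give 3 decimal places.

Drop crayfish once their profitability E₂/h₂ falls below the rate achievable on fathead minnows alone: E₂/h₂ = λE₁/(1 + λh₁).
Solve for λ: λE₁h₂ = E₂(1 + λh₁) → λ(E₁h₂ − E₂h₁) = E₂ → λ = E₂/(E₁h₂ − E₂h₁).
λ = 4.6/(28×25 − 4.6×24) = 4.6/589.6 = 0.007802 per s.

0.008 per s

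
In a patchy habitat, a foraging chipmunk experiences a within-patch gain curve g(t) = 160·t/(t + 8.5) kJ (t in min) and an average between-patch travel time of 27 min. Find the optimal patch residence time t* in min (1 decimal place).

15.1 min

By the marginal value theorem, leave when the instantaneous gain rate g'(t) equals the habitat-wide average g(t)/(T + t).
g'(t) = 160·8.5/(t + 8.5)². Setting 160·8.5/(t+8.5)² = 160t/[(t+8.5)(27+t)] gives 8.5(27+t) = t(t+8.5), so t² = 8.5×27 = 229.5.
t* = √229.5 = 15.15 min.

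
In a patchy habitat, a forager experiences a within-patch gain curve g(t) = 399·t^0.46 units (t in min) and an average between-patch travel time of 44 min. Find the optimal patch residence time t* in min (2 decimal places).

37.48 min

Optimal t* satisfies g'(t*) = g(t*)/(T + t*).
g'(t) = 0.46·399·t^-0.54. Setting 0.46·399·t^-0.54 = 399·t^0.46/(44+t) gives 0.46(44+t) = t, so 0.54·t = 0.46×44.
t* = 0.46×44/0.54 = 37.48 min.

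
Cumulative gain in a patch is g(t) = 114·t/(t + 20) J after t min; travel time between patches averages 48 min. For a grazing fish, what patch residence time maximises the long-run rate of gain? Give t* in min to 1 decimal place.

Optimal t* satisfies g'(t*) = g(t*)/(T + t*).
g'(t) = 114·20/(t + 20)². Setting 114·20/(t+20)² = 114t/[(t+20)(48+t)] gives 20(48+t) = t(t+20), so t² = 20×48 = 960.
t* = √960 = 30.98 min.

31.0 min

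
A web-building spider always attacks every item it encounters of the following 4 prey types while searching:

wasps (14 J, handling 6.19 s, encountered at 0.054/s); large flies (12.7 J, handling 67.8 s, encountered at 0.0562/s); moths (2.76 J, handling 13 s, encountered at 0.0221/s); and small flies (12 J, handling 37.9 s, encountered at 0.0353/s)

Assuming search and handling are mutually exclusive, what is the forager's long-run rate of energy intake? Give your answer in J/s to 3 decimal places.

R = Σλ_iE_i / (1 + Σλ_ih_i)
Numerator: 0.054×14 + 0.0562×12.7 + 0.0221×2.76 + 0.0353×12 = 1.954
Denominator: 1 + 0.054×6.19 + 0.0562×67.8 + 0.0221×13 + 0.0353×37.9 = 6.77
R = 1.954/6.77 = 0.2887 J/s

0.289 J/s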